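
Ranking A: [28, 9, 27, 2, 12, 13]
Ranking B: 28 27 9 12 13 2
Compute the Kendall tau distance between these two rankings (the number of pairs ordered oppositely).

3

Assign each item its position (1..6) in the first ordering, then rewrite the second ordering as that position sequence:
positions: 28→1, 9→2, 27→3, 2→4, 12→5, 13→6
second ordering as positions: [1, 3, 2, 5, 6, 4]
Discordant pairs = inversions in this position sequence.
1: 0
3: 2 → 1
2: 0
5: 4 → 1
6: 4 → 1
4: 0
Total: 0 + 1 + 0 + 1 + 1 + 0 = 3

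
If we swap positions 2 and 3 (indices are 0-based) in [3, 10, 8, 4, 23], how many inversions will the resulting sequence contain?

2

Positions 2 and 3 hold 8 and 4; after swapping, the array is [3, 10, 4, 8, 23].
Sweep left to right; for each value list the smaller values that follow it:
3: 0
10: 2
4: 0
8: 0
23: 0
Sum: 0 + 2 + 0 + 0 + 0 = 2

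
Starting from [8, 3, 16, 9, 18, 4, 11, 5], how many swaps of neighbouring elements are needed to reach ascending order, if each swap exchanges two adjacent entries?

Adjacent swaps: 13

Minimum adjacent swaps = number of inversions (each swap of adjacent out-of-order elements removes one inversion and no swap can remove more).
Count inversions — for each element, later elements that are smaller:
8: 3, 4, 5 → 3
3: none → 0
16: 9, 4, 11, 5 → 4
9: 4, 5 → 2
18: 4, 11, 5 → 3
4: none → 0
11: 5 → 1
5: none → 0
Total inversions: 3 + 0 + 4 + 2 + 3 + 0 + 1 + 0 = 13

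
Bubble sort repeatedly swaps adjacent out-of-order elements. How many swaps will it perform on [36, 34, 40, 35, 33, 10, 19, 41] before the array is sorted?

17 swaps

Minimum adjacent swaps = number of inversions (each swap of adjacent out-of-order elements removes one inversion and no swap can remove more).
Count inversions — for each element, later elements that are smaller:
36: 34, 35, 33, 10, 19 → 5
34: 33, 10, 19 → 3
40: 35, 33, 10, 19 → 4
35: 33, 10, 19 → 3
33: 10, 19 → 2
10: none → 0
19: none → 0
41: none → 0
Total inversions: 5 + 3 + 4 + 3 + 2 + 0 + 0 + 0 = 17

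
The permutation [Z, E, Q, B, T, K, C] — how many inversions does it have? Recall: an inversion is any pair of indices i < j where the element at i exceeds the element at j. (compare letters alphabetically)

For each element, count later entries that are smaller:
Z: 6
E: 2
Q: 3
B: 0
T: 2
K: 1
C: 0
Sum: 6 + 2 + 3 + 0 + 2 + 1 + 0 = 14

14 out-of-order pairs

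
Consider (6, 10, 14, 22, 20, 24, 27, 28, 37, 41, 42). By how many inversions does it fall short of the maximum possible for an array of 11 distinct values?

54

Maximum inversions for 11 distinct elements is C(11, 2) = 11·10/2 = 55.
Current inversions — for each element, count later smaller elements:
6: 0
10: 0
14: 0
22: 1
20: 0
24: 0
27: 0
28: 0
37: 0
41: 0
42: 0
Current total: 0 + 0 + 0 + 1 + 0 + 0 + 0 + 0 + 0 + 0 + 0 = 1
Shortfall: 55 − 1 = 54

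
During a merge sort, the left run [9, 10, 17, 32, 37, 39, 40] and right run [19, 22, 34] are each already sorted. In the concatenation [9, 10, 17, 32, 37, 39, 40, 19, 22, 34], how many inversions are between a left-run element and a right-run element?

Count, for every r in R, how many entries of L exceed r:
r = 19: 32, 37, 39, 40 → 4
r = 22: 32, 37, 39, 40 → 4
r = 34: 37, 39, 40 → 3
Cross-inversions: 4 + 4 + 3 = 11

11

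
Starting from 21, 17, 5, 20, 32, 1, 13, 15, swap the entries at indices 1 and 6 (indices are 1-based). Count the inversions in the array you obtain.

10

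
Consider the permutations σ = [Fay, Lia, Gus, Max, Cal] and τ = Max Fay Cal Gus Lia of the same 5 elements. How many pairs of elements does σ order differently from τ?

Assign each item its position (1..5) in the first ordering, then rewrite the second ordering as that position sequence:
positions: Fay→1, Lia→2, Gus→3, Max→4, Cal→5
second ordering as positions: [4, 1, 5, 3, 2]
Discordant pairs = inversions in this position sequence.
4: 1, 3, 2 → 3
1: 0
5: 3, 2 → 2
3: 2 → 1
2: 0
Total: 3 + 0 + 2 + 1 + 0 = 6

6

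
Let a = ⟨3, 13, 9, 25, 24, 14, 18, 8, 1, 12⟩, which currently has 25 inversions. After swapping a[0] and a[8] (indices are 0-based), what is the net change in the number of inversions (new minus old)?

-1

Positions 0 and 8 hold 3 and 1; after swapping, the array is [1, 13, 9, 25, 24, 14, 18, 8, 3, 12].
Element-by-element contributions:
1 → none → 0
13 → 9, 8, 3, 12 → 4
9 → 8, 3 → 2
25 → 24, 14, 18, 8, 3, 12 → 6
24 → 14, 18, 8, 3, 12 → 5
14 → 8, 3, 12 → 3
18 → 8, 3, 12 → 3
8 → 3 → 1
3 → none → 0
12 → none → 0
Sum: 0 + 4 + 2 + 6 + 5 + 3 + 3 + 1 + 0 + 0 = 24
Change: 24 − 25 = -1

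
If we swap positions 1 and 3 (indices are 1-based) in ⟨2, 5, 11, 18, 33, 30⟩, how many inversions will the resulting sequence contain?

Positions 1 and 3 hold 2 and 11; after swapping, the array is [11, 5, 2, 18, 33, 30].
Sweep left to right; for each value list the smaller values that follow it:
11 → 5, 2 → 2
5 → 2 → 1
2 → none → 0
18 → none → 0
33 → 30 → 1
30 → none → 0
Sum: 2 + 1 + 0 + 0 + 1 + 0 = 4

Inversions: 4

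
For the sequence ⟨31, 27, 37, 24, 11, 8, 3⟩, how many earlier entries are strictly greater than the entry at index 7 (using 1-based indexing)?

The element at index 7 is 3.
Elements before it: 31, 27, 37, 24, 11, 8
Those larger than 3: 31, 27, 37, 24, 11, 8

6 such elements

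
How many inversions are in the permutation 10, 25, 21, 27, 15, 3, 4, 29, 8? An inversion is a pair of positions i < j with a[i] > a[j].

20

Count, for each position, how many later elements it exceeds:
10 → 3, 4, 8 → 3
25 → 21, 15, 3, 4, 8 → 5
21 → 15, 3, 4, 8 → 4
27 → 15, 3, 4, 8 → 4
15 → 3, 4, 8 → 3
3 → none → 0
4 → none → 0
29 → 8 → 1
8 → none → 0
Sum: 3 + 5 + 4 + 4 + 3 + 0 + 0 + 1 + 0 = 20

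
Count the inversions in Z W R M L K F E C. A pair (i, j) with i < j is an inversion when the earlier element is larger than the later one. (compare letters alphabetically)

Element-by-element contributions:
Z: 8
W: 7
R: 6
M: 5
L: 4
K: 3
F: 2
E: 1
C: 0
Sum: 8 + 7 + 6 + 5 + 4 + 3 + 2 + 1 + 0 = 36

36 inversions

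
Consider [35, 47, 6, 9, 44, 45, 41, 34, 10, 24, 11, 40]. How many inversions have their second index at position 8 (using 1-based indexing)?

The element at index 8 is 34.
Elements before it: 35, 47, 6, 9, 44, 45, 41
Those larger than 34: 35, 47, 44, 45, 41

5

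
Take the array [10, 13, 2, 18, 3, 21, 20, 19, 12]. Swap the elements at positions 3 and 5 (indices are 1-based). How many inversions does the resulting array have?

14 inversions

Positions 3 and 5 hold 2 and 3; after swapping, the array is [10, 13, 3, 18, 2, 21, 20, 19, 12].
Element-by-element contributions:
10 → 3, 2 → 2
13 → 3, 2, 12 → 3
3 → 2 → 1
18 → 2, 12 → 2
2 → none → 0
21 → 20, 19, 12 → 3
20 → 19, 12 → 2
19 → 12 → 1
12 → none → 0
Sum: 2 + 3 + 1 + 2 + 0 + 3 + 2 + 1 + 0 = 14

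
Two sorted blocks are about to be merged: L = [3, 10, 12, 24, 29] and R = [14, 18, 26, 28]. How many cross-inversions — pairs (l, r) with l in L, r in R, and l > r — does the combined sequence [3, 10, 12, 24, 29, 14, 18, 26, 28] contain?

6

Count, for every r in R, how many entries of L exceed r:
r = 14: 24, 29 → 2
r = 18: 24, 29 → 2
r = 26: 29 → 1
r = 28: 29 → 1
Cross-inversions: 2 + 2 + 1 + 1 = 6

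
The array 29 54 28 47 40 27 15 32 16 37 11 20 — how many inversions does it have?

47 out-of-order pairs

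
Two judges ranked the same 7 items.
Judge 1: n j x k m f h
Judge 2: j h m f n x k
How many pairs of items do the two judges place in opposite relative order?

12

Assign each item its position (1..7) in the first ordering, then rewrite the second ordering as that position sequence:
positions: n→1, j→2, x→3, k→4, m→5, f→6, h→7
second ordering as positions: [2, 7, 5, 6, 1, 3, 4]
Discordant pairs = inversions in this position sequence.
2: 1 → 1
7: 5, 6, 1, 3, 4 → 5
5: 1, 3, 4 → 3
6: 1, 3, 4 → 3
1: 0
3: 0
4: 0
Total: 1 + 5 + 3 + 3 + 0 + 0 + 0 = 12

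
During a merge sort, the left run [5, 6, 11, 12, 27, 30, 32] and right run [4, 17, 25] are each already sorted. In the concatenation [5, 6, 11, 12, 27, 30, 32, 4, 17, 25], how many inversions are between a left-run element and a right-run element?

For each element r of the right run, count left-run elements greater than r:
r = 4: 5, 6, 11, 12, 27, 30, 32 → 7
r = 17: 27, 30, 32 → 3
r = 25: 27, 30, 32 → 3
Cross-inversions: 7 + 3 + 3 = 13

13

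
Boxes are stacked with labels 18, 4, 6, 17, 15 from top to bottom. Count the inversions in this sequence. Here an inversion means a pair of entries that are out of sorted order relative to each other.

5 inversions

Count, for each position, how many later elements it exceeds:
18: 4
4: 0
6: 0
17: 1
15: 0
Sum: 4 + 0 + 0 + 1 + 0 = 5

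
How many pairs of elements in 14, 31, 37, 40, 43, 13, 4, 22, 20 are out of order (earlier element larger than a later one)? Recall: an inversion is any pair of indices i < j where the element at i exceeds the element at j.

20

Element-by-element contributions:
14 → 13, 4 → 2
31 → 13, 4, 22, 20 → 4
37 → 13, 4, 22, 20 → 4
40 → 13, 4, 22, 20 → 4
43 → 13, 4, 22, 20 → 4
13 → 4 → 1
4 → none → 0
22 → 20 → 1
20 → none → 0
Sum: 2 + 4 + 4 + 4 + 4 + 1 + 0 + 1 + 0 = 20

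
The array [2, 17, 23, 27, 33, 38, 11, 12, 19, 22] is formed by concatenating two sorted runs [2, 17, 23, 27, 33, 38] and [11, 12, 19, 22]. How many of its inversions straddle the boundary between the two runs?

Take each right-half value and tally the left-half values above it:
r = 11: 17, 23, 27, 33, 38 → 5
r = 12: 17, 23, 27, 33, 38 → 5
r = 19: 23, 27, 33, 38 → 4
r = 22: 23, 27, 33, 38 → 4
Cross-inversions: 5 + 5 + 4 + 4 = 18

Split inversions: 18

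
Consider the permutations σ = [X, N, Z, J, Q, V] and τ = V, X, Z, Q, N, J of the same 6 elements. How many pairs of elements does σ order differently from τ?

8 discordant pairs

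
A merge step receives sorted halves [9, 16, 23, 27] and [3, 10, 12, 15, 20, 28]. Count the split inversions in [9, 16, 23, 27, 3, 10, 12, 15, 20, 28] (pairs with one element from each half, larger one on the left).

15

For each element r of the right run, count left-run elements greater than r:
r = 3: 9, 16, 23, 27 → 4
r = 10: 16, 23, 27 → 3
r = 12: 16, 23, 27 → 3
r = 15: 16, 23, 27 → 3
r = 20: 23, 27 → 2
r = 28: none → 0
Cross-inversions: 4 + 3 + 3 + 3 + 2 + 0 = 15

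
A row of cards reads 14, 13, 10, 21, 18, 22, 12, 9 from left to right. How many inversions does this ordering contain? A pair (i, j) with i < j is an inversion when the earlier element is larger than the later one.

Inversions: 16

Element-by-element contributions:
14 → 13, 10, 12, 9 → 4
13 → 10, 12, 9 → 3
10 → 9 → 1
21 → 18, 12, 9 → 3
18 → 12, 9 → 2
22 → 12, 9 → 2
12 → 9 → 1
9 → none → 0
Sum: 4 + 3 + 1 + 3 + 2 + 2 + 1 + 0 = 16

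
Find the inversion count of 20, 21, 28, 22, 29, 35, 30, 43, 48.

Element-by-element contributions:
20: 0
21: 0
28: 1
22: 0
29: 0
35: 1
30: 0
43: 0
48: 0
Sum: 0 + 0 + 1 + 0 + 0 + 1 + 0 + 0 + 0 = 2

2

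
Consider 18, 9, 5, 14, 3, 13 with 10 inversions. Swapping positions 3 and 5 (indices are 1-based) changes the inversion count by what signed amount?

Positions 3 and 5 hold 5 and 3; after swapping, the array is [18, 9, 3, 14, 5, 13].
For each element, count later entries that are smaller:
18 → 9, 3, 14, 5, 13 → 5
9 → 3, 5 → 2
3 → none → 0
14 → 5, 13 → 2
5 → none → 0
13 → none → 0
Sum: 5 + 2 + 0 + 2 + 0 + 0 = 9
Change: 9 − 10 = -1

-1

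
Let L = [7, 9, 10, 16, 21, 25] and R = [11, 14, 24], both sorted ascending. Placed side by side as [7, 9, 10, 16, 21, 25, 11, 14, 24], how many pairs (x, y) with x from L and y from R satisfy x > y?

7 cross-inversions

For each element r of the right run, count left-run elements greater than r:
r = 11: 16, 21, 25 → 3
r = 14: 16, 21, 25 → 3
r = 24: 25 → 1
Cross-inversions: 3 + 3 + 1 = 7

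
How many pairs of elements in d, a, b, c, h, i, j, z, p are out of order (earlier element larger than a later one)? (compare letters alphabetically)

4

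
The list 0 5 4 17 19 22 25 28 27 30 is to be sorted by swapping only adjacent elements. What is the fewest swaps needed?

2

The minimum number of adjacent swaps to sort an array equals its inversion count, since every such swap removes exactly one inversion.
Count inversions — for each element, later elements that are smaller:
0: none → 0
5: 4 → 1
4: none → 0
17: none → 0
19: none → 0
22: none → 0
25: none → 0
28: 27 → 1
27: none → 0
30: none → 0
Total inversions: 0 + 1 + 0 + 0 + 0 + 0 + 0 + 1 + 0 + 0 = 2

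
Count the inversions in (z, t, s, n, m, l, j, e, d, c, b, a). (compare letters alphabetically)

66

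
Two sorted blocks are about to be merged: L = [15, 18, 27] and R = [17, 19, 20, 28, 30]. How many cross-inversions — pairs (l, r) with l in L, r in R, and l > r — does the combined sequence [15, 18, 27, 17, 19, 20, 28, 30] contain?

4

For each element r of the right run, count left-run elements greater than r:
r = 17: 18, 27 → 2
r = 19: 27 → 1
r = 20: 27 → 1
r = 28: none → 0
r = 30: none → 0
Cross-inversions: 2 + 1 + 1 + 0 + 0 = 4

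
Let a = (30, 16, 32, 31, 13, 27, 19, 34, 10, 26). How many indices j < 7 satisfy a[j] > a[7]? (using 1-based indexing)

The element at index 7 is 19.
Elements before it: 30, 16, 32, 31, 13, 27
Those larger than 19: 30, 32, 31, 27

4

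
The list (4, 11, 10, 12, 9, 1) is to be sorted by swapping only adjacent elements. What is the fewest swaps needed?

9

The minimum number of adjacent swaps to sort an array equals its inversion count, since every such swap removes exactly one inversion.
Count inversions — for each element, later elements that are smaller:
4: 1 → 1
11: 10, 9, 1 → 3
10: 9, 1 → 2
12: 9, 1 → 2
9: 1 → 1
1: none → 0
Total inversions: 1 + 3 + 2 + 2 + 1 + 0 = 9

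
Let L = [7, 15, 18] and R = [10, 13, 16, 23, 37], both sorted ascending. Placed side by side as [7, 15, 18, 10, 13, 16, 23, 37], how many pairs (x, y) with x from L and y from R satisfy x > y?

For each element r of the right run, count left-run elements greater than r:
r = 10: 15, 18 → 2
r = 13: 15, 18 → 2
r = 16: 18 → 1
r = 23: none → 0
r = 37: none → 0
Cross-inversions: 2 + 2 + 1 + 0 + 0 = 5

There are 5 split inversions.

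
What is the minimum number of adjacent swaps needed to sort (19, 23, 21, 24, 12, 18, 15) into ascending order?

14 swaps

The minimum number of adjacent swaps to sort an array equals its inversion count, since every such swap removes exactly one inversion.
Count inversions — for each element, later elements that are smaller:
19: 12, 18, 15 → 3
23: 21, 12, 18, 15 → 4
21: 12, 18, 15 → 3
24: 12, 18, 15 → 3
12: none → 0
18: 15 → 1
15: none → 0
Total inversions: 3 + 4 + 3 + 3 + 0 + 1 + 0 = 14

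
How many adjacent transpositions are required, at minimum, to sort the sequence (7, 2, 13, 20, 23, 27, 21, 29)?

3 adjacent swaps

Minimum adjacent swaps = number of inversions (each swap of adjacent out-of-order elements removes one inversion and no swap can remove more).
Count inversions — for each element, later elements that are smaller:
7: 2 → 1
2: none → 0
13: none → 0
20: none → 0
23: 21 → 1
27: 21 → 1
21: none → 0
29: none → 0
Total inversions: 1 + 0 + 0 + 0 + 1 + 1 + 0 + 0 = 3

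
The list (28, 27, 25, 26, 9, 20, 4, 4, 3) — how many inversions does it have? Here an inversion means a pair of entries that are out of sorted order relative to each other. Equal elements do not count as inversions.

33 inversions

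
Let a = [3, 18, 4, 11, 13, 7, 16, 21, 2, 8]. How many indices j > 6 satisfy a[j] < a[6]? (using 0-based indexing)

The element at index 6 is 16.
Elements after it: 21, 2, 8
Those smaller than 16: 2, 8

2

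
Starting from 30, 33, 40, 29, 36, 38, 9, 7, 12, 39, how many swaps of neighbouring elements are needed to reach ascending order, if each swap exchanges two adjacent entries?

25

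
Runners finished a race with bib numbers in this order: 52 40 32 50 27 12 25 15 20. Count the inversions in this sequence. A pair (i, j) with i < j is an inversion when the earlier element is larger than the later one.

30 inversions

Count, for each position, how many later elements it exceeds:
52 → 40, 32, 50, 27, 12, 25, 15, 20 → 8
40 → 32, 27, 12, 25, 15, 20 → 6
32 → 27, 12, 25, 15, 20 → 5
50 → 27, 12, 25, 15, 20 → 5
27 → 12, 25, 15, 20 → 4
12 → none → 0
25 → 15, 20 → 2
15 → none → 0
20 → none → 0
Sum: 8 + 6 + 5 + 5 + 4 + 0 + 2 + 0 + 0 = 30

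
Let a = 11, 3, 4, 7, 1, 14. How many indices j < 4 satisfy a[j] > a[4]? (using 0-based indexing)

4

The element at index 4 is 1.
Elements before it: 11, 3, 4, 7
Those larger than 1: 11, 3, 4, 7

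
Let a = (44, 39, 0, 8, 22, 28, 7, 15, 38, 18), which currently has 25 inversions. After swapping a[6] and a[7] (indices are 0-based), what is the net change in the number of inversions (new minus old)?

Positions 6 and 7 hold 7 and 15; after swapping, the array is [44, 39, 0, 8, 22, 28, 15, 7, 38, 18].
Sweep left to right; for each value list the smaller values that follow it:
44 → 39, 0, 8, 22, 28, 15, 7, 38, 18 → 9
39 → 0, 8, 22, 28, 15, 7, 38, 18 → 8
0 → none → 0
8 → 7 → 1
22 → 15, 7, 18 → 3
28 → 15, 7, 18 → 3
15 → 7 → 1
7 → none → 0
38 → 18 → 1
18 → none → 0
Sum: 9 + 8 + 0 + 1 + 3 + 3 + 1 + 0 + 1 + 0 = 26
Change: 26 − 25 = +1

+1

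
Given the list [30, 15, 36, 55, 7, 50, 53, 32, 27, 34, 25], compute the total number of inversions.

Element-by-element contributions:
30 → 15, 7, 27, 25 → 4
15 → 7 → 1
36 → 7, 32, 27, 34, 25 → 5
55 → 7, 50, 53, 32, 27, 34, 25 → 7
7 → none → 0
50 → 32, 27, 34, 25 → 4
53 → 32, 27, 34, 25 → 4
32 → 27, 25 → 2
27 → 25 → 1
34 → 25 → 1
25 → none → 0
Sum: 4 + 1 + 5 + 7 + 0 + 4 + 4 + 2 + 1 + 1 + 0 = 29

29 inversions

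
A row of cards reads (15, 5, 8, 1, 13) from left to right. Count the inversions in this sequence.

There are 6 out-of-order pairs.

Sweep left to right; for each value list the smaller values that follow it:
15 → 5, 8, 1, 13 → 4
5 → 1 → 1
8 → 1 → 1
1 → none → 0
13 → none → 0
Sum: 4 + 1 + 1 + 0 + 0 = 6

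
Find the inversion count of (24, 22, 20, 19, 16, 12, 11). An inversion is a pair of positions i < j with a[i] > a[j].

21 inversions

Sweep left to right; for each value list the smaller values that follow it:
24 → 22, 20, 19, 16, 12, 11 → 6
22 → 20, 19, 16, 12, 11 → 5
20 → 19, 16, 12, 11 → 4
19 → 16, 12, 11 → 3
16 → 12, 11 → 2
12 → 11 → 1
11 → none → 0
Sum: 6 + 5 + 4 + 3 + 2 + 1 + 0 = 21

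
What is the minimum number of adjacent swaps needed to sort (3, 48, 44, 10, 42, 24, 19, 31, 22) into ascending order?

The minimum number of adjacent swaps to sort an array equals its inversion count, since every such swap removes exactly one inversion.
Count inversions — for each element, later elements that are smaller:
3: none → 0
48: 44, 10, 42, 24, 19, 31, 22 → 7
44: 10, 42, 24, 19, 31, 22 → 6
10: none → 0
42: 24, 19, 31, 22 → 4
24: 19, 22 → 2
19: none → 0
31: 22 → 1
22: none → 0
Total inversions: 0 + 7 + 6 + 0 + 4 + 2 + 0 + 1 + 0 = 20

20 swaps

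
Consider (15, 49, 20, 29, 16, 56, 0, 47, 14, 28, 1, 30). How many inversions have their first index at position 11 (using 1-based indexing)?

0

The element at index 11 is 1.
Elements after it: 30
None of them are smaller than 1.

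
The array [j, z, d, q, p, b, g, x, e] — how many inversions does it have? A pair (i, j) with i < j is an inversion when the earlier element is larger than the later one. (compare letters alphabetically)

Inversions: 21

Sweep left to right; for each value list the smaller values that follow it:
j → d, b, g, e → 4
z → d, q, p, b, g, x, e → 7
d → b → 1
q → p, b, g, e → 4
p → b, g, e → 3
b → none → 0
g → e → 1
x → e → 1
e → none → 0
Sum: 4 + 7 + 1 + 4 + 3 + 0 + 1 + 1 + 0 = 21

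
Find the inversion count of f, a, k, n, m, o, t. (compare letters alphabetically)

2 out-of-order pairs

Sweep left to right; for each value list the smaller values that follow it:
f: 1
a: 0
k: 0
n: 1
m: 0
o: 0
t: 0
Sum: 1 + 0 + 0 + 1 + 0 + 0 + 0 = 2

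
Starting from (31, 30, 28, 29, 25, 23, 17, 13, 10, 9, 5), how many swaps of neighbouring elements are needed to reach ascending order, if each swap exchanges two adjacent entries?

54 swaps

The minimum number of adjacent swaps to sort an array equals its inversion count, since every such swap removes exactly one inversion.
Count inversions — for each element, later elements that are smaller:
31: 30, 28, 29, 25, 23, 17, 13, 10, 9, 5 → 10
30: 28, 29, 25, 23, 17, 13, 10, 9, 5 → 9
28: 25, 23, 17, 13, 10, 9, 5 → 7
29: 25, 23, 17, 13, 10, 9, 5 → 7
25: 23, 17, 13, 10, 9, 5 → 6
23: 17, 13, 10, 9, 5 → 5
17: 13, 10, 9, 5 → 4
13: 10, 9, 5 → 3
10: 9, 5 → 2
9: 5 → 1
5: none → 0
Total inversions: 10 + 9 + 7 + 7 + 6 + 5 + 4 + 3 + 2 + 1 + 0 = 54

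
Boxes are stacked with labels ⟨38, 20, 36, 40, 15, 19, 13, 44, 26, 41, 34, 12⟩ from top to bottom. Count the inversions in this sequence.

Count, for each position, how many later elements it exceeds:
38 → 20, 36, 15, 19, 13, 26, 34, 12 → 8
20 → 15, 19, 13, 12 → 4
36 → 15, 19, 13, 26, 34, 12 → 6
40 → 15, 19, 13, 26, 34, 12 → 6
15 → 13, 12 → 2
19 → 13, 12 → 2
13 → 12 → 1
44 → 26, 41, 34, 12 → 4
26 → 12 → 1
41 → 34, 12 → 2
34 → 12 → 1
12 → none → 0
Sum: 8 + 4 + 6 + 6 + 2 + 2 + 1 + 4 + 1 + 2 + 1 + 0 = 37

37 out-of-order pairs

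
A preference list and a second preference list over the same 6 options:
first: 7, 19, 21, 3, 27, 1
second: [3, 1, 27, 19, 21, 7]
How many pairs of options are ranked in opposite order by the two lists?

Assign each item its position (1..6) in the first ordering, then rewrite the second ordering as that position sequence:
positions: 7→1, 19→2, 21→3, 3→4, 27→5, 1→6
second ordering as positions: [4, 6, 5, 2, 3, 1]
Discordant pairs = inversions in this position sequence.
4: 2, 3, 1 → 3
6: 5, 2, 3, 1 → 4
5: 2, 3, 1 → 3
2: 1 → 1
3: 1 → 1
1: 0
Total: 3 + 4 + 3 + 1 + 1 + 0 = 12

12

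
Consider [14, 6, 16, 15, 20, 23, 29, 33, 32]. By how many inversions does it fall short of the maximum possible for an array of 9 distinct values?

33 inversions short

Maximum inversions for 9 distinct elements is C(9, 2) = 9·8/2 = 36.
Current inversions — for each element, count later smaller elements:
14: 1
6: 0
16: 1
15: 0
20: 0
23: 0
29: 0
33: 1
32: 0
Current total: 1 + 0 + 1 + 0 + 0 + 0 + 0 + 1 + 0 = 3
Shortfall: 36 − 3 = 33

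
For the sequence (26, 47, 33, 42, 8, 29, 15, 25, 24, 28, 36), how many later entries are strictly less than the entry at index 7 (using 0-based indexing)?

The element at index 7 is 25.
Elements after it: 24, 28, 36
Those smaller than 25: 24

1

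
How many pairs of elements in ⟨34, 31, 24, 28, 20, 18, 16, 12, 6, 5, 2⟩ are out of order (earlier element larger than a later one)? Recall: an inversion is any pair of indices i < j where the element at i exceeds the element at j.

For each element, count later entries that are smaller:
34: 10
31: 9
24: 7
28: 7
20: 6
18: 5
16: 4
12: 3
6: 2
5: 1
2: 0
Sum: 10 + 9 + 7 + 7 + 6 + 5 + 4 + 3 + 2 + 1 + 0 = 54

Out-of-order pairs: 54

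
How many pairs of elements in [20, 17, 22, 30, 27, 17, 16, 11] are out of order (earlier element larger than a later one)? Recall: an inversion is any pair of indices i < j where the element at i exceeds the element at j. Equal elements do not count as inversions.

Inversions: 19

For each element, count later entries that are smaller:
20 → 17, 17, 16, 11 → 4
17 → 16, 11 → 2
22 → 17, 16, 11 → 3
30 → 27, 17, 16, 11 → 4
27 → 17, 16, 11 → 3
17 → 16, 11 → 2
16 → 11 → 1
11 → none → 0
Sum: 4 + 2 + 3 + 4 + 3 + 2 + 1 + 0 = 19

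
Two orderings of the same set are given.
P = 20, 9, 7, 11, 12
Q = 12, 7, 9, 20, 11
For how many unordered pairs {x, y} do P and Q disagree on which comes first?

7

Assign each item its position (1..5) in the first ordering, then rewrite the second ordering as that position sequence:
positions: 20→1, 9→2, 7→3, 11→4, 12→5
second ordering as positions: [5, 3, 2, 1, 4]
Discordant pairs = inversions in this position sequence.
5: 3, 2, 1, 4 → 4
3: 2, 1 → 2
2: 1 → 1
1: 0
4: 0
Total: 4 + 2 + 1 + 0 + 0 = 7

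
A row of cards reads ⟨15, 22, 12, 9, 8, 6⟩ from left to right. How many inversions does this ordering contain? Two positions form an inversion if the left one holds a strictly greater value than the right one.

Inversions: 14

Count, for each position, how many later elements it exceeds:
15 → 12, 9, 8, 6 → 4
22 → 12, 9, 8, 6 → 4
12 → 9, 8, 6 → 3
9 → 8, 6 → 2
8 → 6 → 1
6 → none → 0
Sum: 4 + 4 + 3 + 2 + 1 + 0 = 14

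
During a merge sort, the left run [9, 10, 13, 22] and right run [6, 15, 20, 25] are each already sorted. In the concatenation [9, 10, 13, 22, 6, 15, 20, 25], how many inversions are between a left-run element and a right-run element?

6 split inversions

Take each right-half value and tally the left-half values above it:
r = 6: 9, 10, 13, 22 → 4
r = 15: 22 → 1
r = 20: 22 → 1
r = 25: none → 0
Cross-inversions: 4 + 1 + 1 + 0 = 6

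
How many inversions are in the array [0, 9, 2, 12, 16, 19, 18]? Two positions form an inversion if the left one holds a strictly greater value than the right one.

For each element, count later entries that are smaller:
0 → none → 0
9 → 2 → 1
2 → none → 0
12 → none → 0
16 → none → 0
19 → 18 → 1
18 → none → 0
Sum: 0 + 1 + 0 + 0 + 0 + 1 + 0 = 2

2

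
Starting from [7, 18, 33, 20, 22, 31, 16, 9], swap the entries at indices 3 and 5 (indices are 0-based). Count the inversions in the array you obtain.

17

Positions 3 and 5 hold 20 and 31; after swapping, the array is [7, 18, 33, 31, 22, 20, 16, 9].
Sweep left to right; for each value list the smaller values that follow it:
7: 0
18: 2
33: 5
31: 4
22: 3
20: 2
16: 1
9: 0
Sum: 0 + 2 + 5 + 4 + 3 + 2 + 1 + 0 = 17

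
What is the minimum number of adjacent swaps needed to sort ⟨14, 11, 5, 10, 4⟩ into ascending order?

Each adjacent swap fixes exactly one inversion, so the minimum swap count equals the number of inversions.
Count inversions — for each element, later elements that are smaller:
14: 11, 5, 10, 4 → 4
11: 5, 10, 4 → 3
5: 4 → 1
10: 4 → 1
4: none → 0
Total inversions: 4 + 3 + 1 + 1 + 0 = 9

9 swaps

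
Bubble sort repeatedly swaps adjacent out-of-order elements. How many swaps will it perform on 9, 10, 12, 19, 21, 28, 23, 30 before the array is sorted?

1 swap

The minimum number of adjacent swaps to sort an array equals its inversion count, since every such swap removes exactly one inversion.
Count inversions — for each element, later elements that are smaller:
9: none → 0
10: none → 0
12: none → 0
19: none → 0
21: none → 0
28: 23 → 1
23: none → 0
30: none → 0
Total inversions: 0 + 0 + 0 + 0 + 0 + 1 + 0 + 0 = 1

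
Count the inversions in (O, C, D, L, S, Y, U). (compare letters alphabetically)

4

Element-by-element contributions:
O → C, D, L → 3
C → none → 0
D → none → 0
L → none → 0
S → none → 0
Y → U → 1
U → none → 0
Sum: 3 + 0 + 0 + 0 + 0 + 1 + 0 = 4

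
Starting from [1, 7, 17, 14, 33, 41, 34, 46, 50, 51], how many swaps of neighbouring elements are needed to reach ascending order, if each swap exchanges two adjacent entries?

2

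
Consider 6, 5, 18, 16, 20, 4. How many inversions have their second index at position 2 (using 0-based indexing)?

0

The element at index 2 is 18.
Elements before it: 6, 5
None of them are larger than 18.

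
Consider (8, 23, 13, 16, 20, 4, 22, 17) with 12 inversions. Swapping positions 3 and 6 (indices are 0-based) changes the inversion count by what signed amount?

+3

Positions 3 and 6 hold 16 and 22; after swapping, the array is [8, 23, 13, 22, 20, 4, 16, 17].
Element-by-element contributions:
8: 1
23: 6
13: 1
22: 4
20: 3
4: 0
16: 0
17: 0
Sum: 1 + 6 + 1 + 4 + 3 + 0 + 0 + 0 = 15
Change: 15 − 12 = +3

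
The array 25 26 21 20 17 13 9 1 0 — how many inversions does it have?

35

For each element, count later entries that are smaller:
25 → 21, 20, 17, 13, 9, 1, 0 → 7
26 → 21, 20, 17, 13, 9, 1, 0 → 7
21 → 20, 17, 13, 9, 1, 0 → 6
20 → 17, 13, 9, 1, 0 → 5
17 → 13, 9, 1, 0 → 4
13 → 9, 1, 0 → 3
9 → 1, 0 → 2
1 → 0 → 1
0 → none → 0
Sum: 7 + 7 + 6 + 5 + 4 + 3 + 2 + 1 + 0 = 35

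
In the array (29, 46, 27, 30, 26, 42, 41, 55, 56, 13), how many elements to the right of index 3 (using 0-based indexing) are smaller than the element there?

2

The element at index 3 is 30.
Elements after it: 26, 42, 41, 55, 56, 13
Those smaller than 30: 26, 13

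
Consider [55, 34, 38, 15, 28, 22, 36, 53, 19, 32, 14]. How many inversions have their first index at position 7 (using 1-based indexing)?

The element at index 7 is 36.
Elements after it: 53, 19, 32, 14
Those smaller than 36: 19, 32, 14

3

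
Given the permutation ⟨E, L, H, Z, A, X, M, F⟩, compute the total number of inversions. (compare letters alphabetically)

13

Sweep left to right; for each value list the smaller values that follow it:
E → A → 1
L → H, A, F → 3
H → A, F → 2
Z → A, X, M, F → 4
A → none → 0
X → M, F → 2
M → F → 1
F → none → 0
Sum: 1 + 3 + 2 + 4 + 0 + 2 + 1 + 0 = 13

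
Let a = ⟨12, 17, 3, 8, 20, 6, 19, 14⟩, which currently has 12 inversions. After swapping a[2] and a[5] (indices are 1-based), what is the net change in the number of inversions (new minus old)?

+1

Positions 2 and 5 hold 17 and 20; after swapping, the array is [12, 20, 3, 8, 17, 6, 19, 14].
Sweep left to right; for each value list the smaller values that follow it:
12 → 3, 8, 6 → 3
20 → 3, 8, 17, 6, 19, 14 → 6
3 → none → 0
8 → 6 → 1
17 → 6, 14 → 2
6 → none → 0
19 → 14 → 1
14 → none → 0
Sum: 3 + 6 + 0 + 1 + 2 + 0 + 1 + 0 = 13
Change: 13 − 12 = +1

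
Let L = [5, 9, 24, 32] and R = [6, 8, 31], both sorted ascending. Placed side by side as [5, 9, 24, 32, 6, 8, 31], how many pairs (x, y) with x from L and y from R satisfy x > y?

7

For each element r of the right run, count left-run elements greater than r:
r = 6: 9, 24, 32 → 3
r = 8: 9, 24, 32 → 3
r = 31: 32 → 1
Cross-inversions: 3 + 3 + 1 = 7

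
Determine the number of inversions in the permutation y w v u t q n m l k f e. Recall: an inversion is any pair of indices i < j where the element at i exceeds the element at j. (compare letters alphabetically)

66 out-of-order pairs

For each element, count later entries that are smaller:
y: 11
w: 10
v: 9
u: 8
t: 7
q: 6
n: 5
m: 4
l: 3
k: 2
f: 1
e: 0
Sum: 11 + 10 + 9 + 8 + 7 + 6 + 5 + 4 + 3 + 2 + 1 + 0 = 66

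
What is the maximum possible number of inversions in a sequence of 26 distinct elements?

325

The maximum occurs when the array is in strictly decreasing order: every one of the C(26, 2) pairs is inverted.
C(26, 2) = 26·25/2 = 325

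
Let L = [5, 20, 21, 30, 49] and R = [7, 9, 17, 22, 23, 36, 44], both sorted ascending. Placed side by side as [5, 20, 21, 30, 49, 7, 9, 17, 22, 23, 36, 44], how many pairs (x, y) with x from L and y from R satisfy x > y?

18 cross-inversions

For each element r of the right run, count left-run elements greater than r:
r = 7: 20, 21, 30, 49 → 4
r = 9: 20, 21, 30, 49 → 4
r = 17: 20, 21, 30, 49 → 4
r = 22: 30, 49 → 2
r = 23: 30, 49 → 2
r = 36: 49 → 1
r = 44: 49 → 1
Cross-inversions: 4 + 4 + 4 + 2 + 2 + 1 + 1 = 18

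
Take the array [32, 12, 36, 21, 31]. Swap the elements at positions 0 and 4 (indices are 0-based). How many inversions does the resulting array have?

4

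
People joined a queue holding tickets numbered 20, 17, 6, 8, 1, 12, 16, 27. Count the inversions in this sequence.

Count, for each position, how many later elements it exceeds:
20 → 17, 6, 8, 1, 12, 16 → 6
17 → 6, 8, 1, 12, 16 → 5
6 → 1 → 1
8 → 1 → 1
1 → none → 0
12 → none → 0
16 → none → 0
27 → none → 0
Sum: 6 + 5 + 1 + 1 + 0 + 0 + 0 + 0 = 13

13 out-of-order pairs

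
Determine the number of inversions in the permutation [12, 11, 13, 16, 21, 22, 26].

1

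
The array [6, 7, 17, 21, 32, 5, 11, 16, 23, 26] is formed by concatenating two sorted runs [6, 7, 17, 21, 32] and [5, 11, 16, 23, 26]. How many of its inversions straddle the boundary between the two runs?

13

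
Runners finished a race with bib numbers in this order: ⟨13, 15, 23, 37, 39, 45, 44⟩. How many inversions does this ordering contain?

1

Count, for each position, how many later elements it exceeds:
13 → none → 0
15 → none → 0
23 → none → 0
37 → none → 0
39 → none → 0
45 → 44 → 1
44 → none → 0
Sum: 0 + 0 + 0 + 0 + 0 + 1 + 0 = 1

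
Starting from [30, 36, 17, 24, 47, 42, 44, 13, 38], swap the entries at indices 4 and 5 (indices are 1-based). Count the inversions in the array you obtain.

17 inversions

Positions 4 and 5 hold 24 and 47; after swapping, the array is [30, 36, 17, 47, 24, 42, 44, 13, 38].
Count, for each position, how many later elements it exceeds:
30 → 17, 24, 13 → 3
36 → 17, 24, 13 → 3
17 → 13 → 1
47 → 24, 42, 44, 13, 38 → 5
24 → 13 → 1
42 → 13, 38 → 2
44 → 13, 38 → 2
13 → none → 0
38 → none → 0
Sum: 3 + 3 + 1 + 5 + 1 + 2 + 2 + 0 + 0 = 17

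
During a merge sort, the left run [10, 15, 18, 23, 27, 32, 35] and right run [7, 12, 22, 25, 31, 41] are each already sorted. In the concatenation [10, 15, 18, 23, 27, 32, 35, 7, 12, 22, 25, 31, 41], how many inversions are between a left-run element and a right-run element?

22 split inversions

For each element r of the right run, count left-run elements greater than r:
r = 7: 10, 15, 18, 23, 27, 32, 35 → 7
r = 12: 15, 18, 23, 27, 32, 35 → 6
r = 22: 23, 27, 32, 35 → 4
r = 25: 27, 32, 35 → 3
r = 31: 32, 35 → 2
r = 41: none → 0
Cross-inversions: 7 + 6 + 4 + 3 + 2 + 0 = 22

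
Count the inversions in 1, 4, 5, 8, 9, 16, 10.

1 out-of-order pair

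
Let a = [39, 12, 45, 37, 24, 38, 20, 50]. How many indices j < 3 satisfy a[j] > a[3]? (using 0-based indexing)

The element at index 3 is 37.
Elements before it: 39, 12, 45
Those larger than 37: 39, 45

2 such elements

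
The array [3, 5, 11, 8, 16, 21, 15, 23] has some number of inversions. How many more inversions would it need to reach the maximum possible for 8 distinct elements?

25

Maximum inversions for 8 distinct elements is C(8, 2) = 8·7/2 = 28.
Current inversions — for each element, count later smaller elements:
3: 0
5: 0
11: 1
8: 0
16: 1
21: 1
15: 0
23: 0
Current total: 0 + 0 + 1 + 0 + 1 + 1 + 0 + 0 = 3
Shortfall: 28 − 3 = 25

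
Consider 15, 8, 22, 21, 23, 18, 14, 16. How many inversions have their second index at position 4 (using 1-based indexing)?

1 such element

The element at index 4 is 21.
Elements before it: 15, 8, 22
Those larger than 21: 22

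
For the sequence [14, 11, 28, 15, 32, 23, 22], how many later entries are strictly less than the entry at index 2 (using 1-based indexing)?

The element at index 2 is 11.
Elements after it: 28, 15, 32, 23, 22
None of them are smaller than 11.

0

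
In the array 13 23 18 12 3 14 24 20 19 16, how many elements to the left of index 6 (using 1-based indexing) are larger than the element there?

2

The element at index 6 is 14.
Elements before it: 13, 23, 18, 12, 3
Those larger than 14: 23, 18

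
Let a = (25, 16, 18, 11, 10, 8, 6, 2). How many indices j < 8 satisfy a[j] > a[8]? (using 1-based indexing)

7

The element at index 8 is 2.
Elements before it: 25, 16, 18, 11, 10, 8, 6
Those larger than 2: 25, 16, 18, 11, 10, 8, 6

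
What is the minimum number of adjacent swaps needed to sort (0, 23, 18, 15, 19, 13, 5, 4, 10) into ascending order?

Minimum adjacent swaps = number of inversions (each swap of adjacent out-of-order elements removes one inversion and no swap can remove more).
Count inversions — for each element, later elements that are smaller:
0: none → 0
23: 18, 15, 19, 13, 5, 4, 10 → 7
18: 15, 13, 5, 4, 10 → 5
15: 13, 5, 4, 10 → 4
19: 13, 5, 4, 10 → 4
13: 5, 4, 10 → 3
5: 4 → 1
4: none → 0
10: none → 0
Total inversions: 0 + 7 + 5 + 4 + 4 + 3 + 1 + 0 + 0 = 24

There are 24 swaps.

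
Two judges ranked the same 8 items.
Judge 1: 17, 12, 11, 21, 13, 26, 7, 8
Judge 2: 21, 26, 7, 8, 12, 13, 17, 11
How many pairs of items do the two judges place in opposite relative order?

There are 18 discordant pairs.

Assign each item its position (1..8) in the first ordering, then rewrite the second ordering as that position sequence:
positions: 17→1, 12→2, 11→3, 21→4, 13→5, 26→6, 7→7, 8→8
second ordering as positions: [4, 6, 7, 8, 2, 5, 1, 3]
Discordant pairs = inversions in this position sequence.
4: 2, 1, 3 → 3
6: 2, 5, 1, 3 → 4
7: 2, 5, 1, 3 → 4
8: 2, 5, 1, 3 → 4
2: 1 → 1
5: 1, 3 → 2
1: 0
3: 0
Total: 3 + 4 + 4 + 4 + 1 + 2 + 0 + 0 = 18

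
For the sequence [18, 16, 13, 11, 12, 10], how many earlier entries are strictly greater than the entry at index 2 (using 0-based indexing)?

2 such elements

The element at index 2 is 13.
Elements before it: 18, 16
Those larger than 13: 18, 16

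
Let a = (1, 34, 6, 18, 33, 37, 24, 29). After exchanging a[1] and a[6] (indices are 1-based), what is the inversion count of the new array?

Positions 1 and 6 hold 1 and 37; after swapping, the array is [37, 34, 6, 18, 33, 1, 24, 29].
Count, for each position, how many later elements it exceeds:
37: 7
34: 6
6: 1
18: 1
33: 3
1: 0
24: 0
29: 0
Sum: 7 + 6 + 1 + 1 + 3 + 0 + 0 + 0 = 18

There are 18 inversions.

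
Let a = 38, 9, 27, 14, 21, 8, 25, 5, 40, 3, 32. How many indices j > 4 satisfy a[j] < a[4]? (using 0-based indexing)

3 such elements

The element at index 4 is 21.
Elements after it: 8, 25, 5, 40, 3, 32
Those smaller than 21: 8, 5, 3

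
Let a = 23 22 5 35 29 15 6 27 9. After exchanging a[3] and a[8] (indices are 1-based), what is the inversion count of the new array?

Positions 3 and 8 hold 5 and 27; after swapping, the array is [23, 22, 27, 35, 29, 15, 6, 5, 9].
Sweep left to right; for each value list the smaller values that follow it:
23 → 22, 15, 6, 5, 9 → 5
22 → 15, 6, 5, 9 → 4
27 → 15, 6, 5, 9 → 4
35 → 29, 15, 6, 5, 9 → 5
29 → 15, 6, 5, 9 → 4
15 → 6, 5, 9 → 3
6 → 5 → 1
5 → none → 0
9 → none → 0
Sum: 5 + 4 + 4 + 5 + 4 + 3 + 1 + 0 + 0 = 26

There are 26 inversions.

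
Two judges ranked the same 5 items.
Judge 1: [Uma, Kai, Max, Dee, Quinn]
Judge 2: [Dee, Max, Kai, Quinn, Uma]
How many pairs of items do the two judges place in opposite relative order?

7 discordant pairs

Assign each item its position (1..5) in the first ordering, then rewrite the second ordering as that position sequence:
positions: Uma→1, Kai→2, Max→3, Dee→4, Quinn→5
second ordering as positions: [4, 3, 2, 5, 1]
Discordant pairs = inversions in this position sequence.
4: 3, 2, 1 → 3
3: 2, 1 → 2
2: 1 → 1
5: 1 → 1
1: 0
Total: 3 + 2 + 1 + 1 + 0 = 7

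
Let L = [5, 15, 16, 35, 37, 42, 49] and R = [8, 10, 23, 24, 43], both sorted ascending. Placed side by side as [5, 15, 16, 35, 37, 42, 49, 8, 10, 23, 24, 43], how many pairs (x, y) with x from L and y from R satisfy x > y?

Count, for every r in R, how many entries of L exceed r:
r = 8: 15, 16, 35, 37, 42, 49 → 6
r = 10: 15, 16, 35, 37, 42, 49 → 6
r = 23: 35, 37, 42, 49 → 4
r = 24: 35, 37, 42, 49 → 4
r = 43: 49 → 1
Cross-inversions: 6 + 6 + 4 + 4 + 1 = 21

There are 21 cross-inversions.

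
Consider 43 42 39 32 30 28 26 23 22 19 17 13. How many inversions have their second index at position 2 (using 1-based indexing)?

1

The element at index 2 is 42.
Elements before it: 43
Those larger than 42: 43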